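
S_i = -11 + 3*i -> [-11, -8, -5, -2, 1]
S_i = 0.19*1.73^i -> [0.19, 0.33, 0.57, 0.98, 1.7]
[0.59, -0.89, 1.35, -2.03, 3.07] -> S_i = 0.59*(-1.51)^i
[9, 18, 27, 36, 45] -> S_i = 9 + 9*i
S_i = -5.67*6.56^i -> [-5.67, -37.2, -244.0, -1600.64, -10500.22]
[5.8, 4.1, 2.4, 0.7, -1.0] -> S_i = 5.80 + -1.70*i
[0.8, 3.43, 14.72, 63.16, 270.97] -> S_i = 0.80*4.29^i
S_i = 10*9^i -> [10, 90, 810, 7290, 65610]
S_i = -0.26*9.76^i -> [-0.26, -2.54, -24.77, -241.73, -2359.24]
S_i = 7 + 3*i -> [7, 10, 13, 16, 19]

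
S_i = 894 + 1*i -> [894, 895, 896, 897, 898]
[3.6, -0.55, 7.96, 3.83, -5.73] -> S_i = Random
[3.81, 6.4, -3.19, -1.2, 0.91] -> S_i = Random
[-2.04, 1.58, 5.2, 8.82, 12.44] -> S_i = -2.04 + 3.62*i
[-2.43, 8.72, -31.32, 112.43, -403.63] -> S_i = -2.43*(-3.59)^i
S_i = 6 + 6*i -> [6, 12, 18, 24, 30]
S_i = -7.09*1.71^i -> [-7.09, -12.12, -20.73, -35.45, -60.62]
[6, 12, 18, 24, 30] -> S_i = 6 + 6*i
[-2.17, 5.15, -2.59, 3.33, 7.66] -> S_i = Random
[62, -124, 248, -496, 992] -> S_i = 62*-2^i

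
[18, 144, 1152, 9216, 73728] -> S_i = 18*8^i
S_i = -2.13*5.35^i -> [-2.13, -11.4, -60.97, -326.17, -1745.0]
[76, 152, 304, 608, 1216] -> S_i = 76*2^i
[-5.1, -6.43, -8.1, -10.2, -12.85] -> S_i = -5.10*1.26^i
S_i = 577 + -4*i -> [577, 573, 569, 565, 561]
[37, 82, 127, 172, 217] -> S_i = 37 + 45*i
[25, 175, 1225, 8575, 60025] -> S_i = 25*7^i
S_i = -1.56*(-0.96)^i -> [-1.56, 1.5, -1.44, 1.38, -1.32]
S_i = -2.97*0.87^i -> [-2.97, -2.58, -2.25, -1.96, -1.7]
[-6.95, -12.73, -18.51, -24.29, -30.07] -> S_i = -6.95 + -5.78*i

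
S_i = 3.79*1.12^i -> [3.79, 4.24, 4.75, 5.32, 5.96]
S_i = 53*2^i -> [53, 106, 212, 424, 848]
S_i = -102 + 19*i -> [-102, -83, -64, -45, -26]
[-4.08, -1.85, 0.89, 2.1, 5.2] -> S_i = Random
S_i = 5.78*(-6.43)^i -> [5.78, -37.17, 238.97, -1536.6, 9880.34]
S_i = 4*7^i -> [4, 28, 196, 1372, 9604]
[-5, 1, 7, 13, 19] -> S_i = -5 + 6*i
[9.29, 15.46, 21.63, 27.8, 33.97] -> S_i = 9.29 + 6.17*i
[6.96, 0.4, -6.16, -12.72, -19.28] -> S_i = 6.96 + -6.56*i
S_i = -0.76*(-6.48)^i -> [-0.76, 4.92, -31.91, 206.79, -1340.03]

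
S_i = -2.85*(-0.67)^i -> [-2.85, 1.91, -1.28, 0.86, -0.57]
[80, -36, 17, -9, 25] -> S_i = Random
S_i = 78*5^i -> [78, 390, 1950, 9750, 48750]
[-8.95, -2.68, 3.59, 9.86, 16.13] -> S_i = -8.95 + 6.27*i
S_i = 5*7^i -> [5, 35, 245, 1715, 12005]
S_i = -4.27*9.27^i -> [-4.27, -39.58, -366.93, -3401.47, -31531.66]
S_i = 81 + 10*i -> [81, 91, 101, 111, 121]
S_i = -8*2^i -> [-8, -16, -32, -64, -128]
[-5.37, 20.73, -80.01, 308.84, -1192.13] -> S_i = -5.37*(-3.86)^i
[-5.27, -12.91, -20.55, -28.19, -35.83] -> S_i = -5.27 + -7.64*i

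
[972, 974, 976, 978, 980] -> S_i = 972 + 2*i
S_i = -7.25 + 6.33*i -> [-7.25, -0.92, 5.41, 11.74, 18.07]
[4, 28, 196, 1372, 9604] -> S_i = 4*7^i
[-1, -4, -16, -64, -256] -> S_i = -1*4^i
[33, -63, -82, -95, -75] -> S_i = Random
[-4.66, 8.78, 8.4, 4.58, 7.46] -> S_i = Random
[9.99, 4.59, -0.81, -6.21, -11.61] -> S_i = 9.99 + -5.40*i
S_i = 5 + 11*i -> [5, 16, 27, 38, 49]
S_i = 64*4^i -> [64, 256, 1024, 4096, 16384]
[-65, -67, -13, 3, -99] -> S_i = Random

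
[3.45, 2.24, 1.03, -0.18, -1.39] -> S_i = 3.45 + -1.21*i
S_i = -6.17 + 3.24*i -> [-6.17, -2.93, 0.31, 3.55, 6.79]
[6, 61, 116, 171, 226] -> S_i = 6 + 55*i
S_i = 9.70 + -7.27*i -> [9.7, 2.43, -4.84, -12.11, -19.38]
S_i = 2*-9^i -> [2, -18, 162, -1458, 13122]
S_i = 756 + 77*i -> [756, 833, 910, 987, 1064]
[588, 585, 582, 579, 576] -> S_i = 588 + -3*i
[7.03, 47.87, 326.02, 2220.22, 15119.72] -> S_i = 7.03*6.81^i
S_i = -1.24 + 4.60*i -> [-1.24, 3.36, 7.96, 12.56, 17.16]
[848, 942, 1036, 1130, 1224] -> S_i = 848 + 94*i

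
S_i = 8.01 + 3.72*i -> [8.01, 11.73, 15.45, 19.17, 22.89]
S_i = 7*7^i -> [7, 49, 343, 2401, 16807]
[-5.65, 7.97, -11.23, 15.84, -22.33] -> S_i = -5.65*(-1.41)^i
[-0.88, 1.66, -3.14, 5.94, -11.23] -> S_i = -0.88*(-1.89)^i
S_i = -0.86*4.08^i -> [-0.86, -3.51, -14.32, -58.41, -238.31]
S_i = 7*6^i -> [7, 42, 252, 1512, 9072]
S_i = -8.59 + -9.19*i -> [-8.59, -17.78, -26.97, -36.16, -45.35]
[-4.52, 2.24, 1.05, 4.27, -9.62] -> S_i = Random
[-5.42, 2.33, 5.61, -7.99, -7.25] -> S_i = Random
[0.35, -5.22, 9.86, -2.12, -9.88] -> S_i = Random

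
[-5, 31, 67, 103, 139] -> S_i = -5 + 36*i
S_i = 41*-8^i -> [41, -328, 2624, -20992, 167936]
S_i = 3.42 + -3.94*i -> [3.42, -0.52, -4.46, -8.4, -12.34]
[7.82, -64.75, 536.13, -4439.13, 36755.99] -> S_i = 7.82*(-8.28)^i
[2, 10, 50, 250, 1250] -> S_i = 2*5^i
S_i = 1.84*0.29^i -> [1.84, 0.53, 0.15, 0.04, 0.01]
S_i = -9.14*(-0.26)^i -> [-9.14, 2.38, -0.62, 0.16, -0.04]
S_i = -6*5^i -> [-6, -30, -150, -750, -3750]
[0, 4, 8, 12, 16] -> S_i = 0 + 4*i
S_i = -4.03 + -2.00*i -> [-4.03, -6.03, -8.03, -10.03, -12.03]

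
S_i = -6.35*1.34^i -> [-6.35, -8.51, -11.4, -15.28, -20.47]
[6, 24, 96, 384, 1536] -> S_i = 6*4^i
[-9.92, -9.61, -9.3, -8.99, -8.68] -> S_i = -9.92 + 0.31*i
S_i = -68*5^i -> [-68, -340, -1700, -8500, -42500]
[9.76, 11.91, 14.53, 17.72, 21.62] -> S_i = 9.76*1.22^i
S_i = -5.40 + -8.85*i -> [-5.4, -14.25, -23.1, -31.95, -40.8]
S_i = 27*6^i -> [27, 162, 972, 5832, 34992]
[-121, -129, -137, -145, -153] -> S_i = -121 + -8*i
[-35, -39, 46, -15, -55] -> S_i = Random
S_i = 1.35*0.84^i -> [1.35, 1.13, 0.95, 0.8, 0.67]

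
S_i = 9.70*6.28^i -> [9.7, 60.92, 382.55, 2402.43, 15087.26]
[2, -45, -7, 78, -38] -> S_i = Random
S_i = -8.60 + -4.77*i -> [-8.6, -13.37, -18.14, -22.91, -27.68]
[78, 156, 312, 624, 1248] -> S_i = 78*2^i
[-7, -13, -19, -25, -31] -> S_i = -7 + -6*i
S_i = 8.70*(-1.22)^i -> [8.7, -10.61, 12.95, -15.8, 19.27]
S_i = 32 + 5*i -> [32, 37, 42, 47, 52]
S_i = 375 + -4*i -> [375, 371, 367, 363, 359]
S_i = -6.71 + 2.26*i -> [-6.71, -4.45, -2.19, 0.07, 2.33]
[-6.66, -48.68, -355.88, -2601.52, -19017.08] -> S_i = -6.66*7.31^i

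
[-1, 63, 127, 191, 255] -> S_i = -1 + 64*i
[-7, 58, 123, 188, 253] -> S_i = -7 + 65*i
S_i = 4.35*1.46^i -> [4.35, 6.35, 9.27, 13.54, 19.77]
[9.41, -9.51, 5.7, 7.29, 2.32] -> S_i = Random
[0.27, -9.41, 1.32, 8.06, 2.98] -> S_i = Random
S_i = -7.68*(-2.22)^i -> [-7.68, 17.05, -37.85, 84.03, -186.54]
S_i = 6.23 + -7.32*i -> [6.23, -1.09, -8.41, -15.73, -23.05]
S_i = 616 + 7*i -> [616, 623, 630, 637, 644]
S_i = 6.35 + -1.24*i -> [6.35, 5.11, 3.87, 2.63, 1.39]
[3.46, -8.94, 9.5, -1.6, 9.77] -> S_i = Random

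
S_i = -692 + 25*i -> [-692, -667, -642, -617, -592]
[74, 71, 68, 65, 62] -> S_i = 74 + -3*i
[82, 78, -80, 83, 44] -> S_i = Random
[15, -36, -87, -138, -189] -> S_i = 15 + -51*i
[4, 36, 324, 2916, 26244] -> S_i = 4*9^i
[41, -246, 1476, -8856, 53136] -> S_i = 41*-6^i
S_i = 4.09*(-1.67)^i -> [4.09, -6.83, 11.41, -19.05, 31.81]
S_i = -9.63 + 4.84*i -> [-9.63, -4.79, 0.05, 4.89, 9.73]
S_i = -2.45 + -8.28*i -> [-2.45, -10.73, -19.01, -27.29, -35.57]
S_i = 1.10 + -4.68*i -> [1.1, -3.58, -8.26, -12.94, -17.62]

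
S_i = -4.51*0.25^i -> [-4.51, -1.13, -0.28, -0.07, -0.02]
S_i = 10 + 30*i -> [10, 40, 70, 100, 130]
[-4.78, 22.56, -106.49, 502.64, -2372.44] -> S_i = -4.78*(-4.72)^i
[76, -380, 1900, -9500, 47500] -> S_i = 76*-5^i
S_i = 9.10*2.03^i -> [9.1, 18.47, 37.5, 76.13, 154.53]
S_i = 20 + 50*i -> [20, 70, 120, 170, 220]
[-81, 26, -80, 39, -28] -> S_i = Random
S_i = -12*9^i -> [-12, -108, -972, -8748, -78732]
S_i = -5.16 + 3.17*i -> [-5.16, -1.99, 1.18, 4.35, 7.52]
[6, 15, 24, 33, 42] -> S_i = 6 + 9*i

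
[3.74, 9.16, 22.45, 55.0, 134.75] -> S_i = 3.74*2.45^i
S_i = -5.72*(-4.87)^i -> [-5.72, 27.86, -135.66, 660.67, -3217.45]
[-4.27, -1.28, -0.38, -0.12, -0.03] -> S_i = -4.27*0.30^i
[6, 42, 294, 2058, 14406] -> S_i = 6*7^i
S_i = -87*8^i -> [-87, -696, -5568, -44544, -356352]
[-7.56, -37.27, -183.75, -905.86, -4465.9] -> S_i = -7.56*4.93^i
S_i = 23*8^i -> [23, 184, 1472, 11776, 94208]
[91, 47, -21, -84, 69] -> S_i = Random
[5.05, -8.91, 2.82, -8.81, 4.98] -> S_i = Random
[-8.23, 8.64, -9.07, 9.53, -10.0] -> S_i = -8.23*(-1.05)^i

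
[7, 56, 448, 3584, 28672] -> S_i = 7*8^i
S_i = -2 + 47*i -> [-2, 45, 92, 139, 186]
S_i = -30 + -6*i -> [-30, -36, -42, -48, -54]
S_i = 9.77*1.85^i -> [9.77, 18.07, 33.44, 61.86, 114.44]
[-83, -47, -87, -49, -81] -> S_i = Random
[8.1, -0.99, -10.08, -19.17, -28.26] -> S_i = 8.10 + -9.09*i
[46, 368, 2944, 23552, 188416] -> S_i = 46*8^i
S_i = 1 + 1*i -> [1, 2, 3, 4, 5]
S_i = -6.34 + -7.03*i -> [-6.34, -13.37, -20.4, -27.43, -34.46]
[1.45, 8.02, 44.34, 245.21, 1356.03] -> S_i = 1.45*5.53^i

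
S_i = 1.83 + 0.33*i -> [1.83, 2.16, 2.49, 2.82, 3.15]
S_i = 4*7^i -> [4, 28, 196, 1372, 9604]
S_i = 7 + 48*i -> [7, 55, 103, 151, 199]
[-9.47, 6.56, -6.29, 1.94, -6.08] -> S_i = Random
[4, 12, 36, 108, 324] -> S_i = 4*3^i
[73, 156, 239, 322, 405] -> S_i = 73 + 83*i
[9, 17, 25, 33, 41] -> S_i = 9 + 8*i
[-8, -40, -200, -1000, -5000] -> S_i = -8*5^i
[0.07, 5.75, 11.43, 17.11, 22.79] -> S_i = 0.07 + 5.68*i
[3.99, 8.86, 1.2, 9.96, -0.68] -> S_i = Random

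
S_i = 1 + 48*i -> [1, 49, 97, 145, 193]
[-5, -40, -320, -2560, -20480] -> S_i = -5*8^i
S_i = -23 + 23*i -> [-23, 0, 23, 46, 69]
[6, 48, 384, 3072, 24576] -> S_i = 6*8^i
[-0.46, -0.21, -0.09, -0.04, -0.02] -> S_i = -0.46*0.45^i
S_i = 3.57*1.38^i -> [3.57, 4.93, 6.8, 9.38, 12.95]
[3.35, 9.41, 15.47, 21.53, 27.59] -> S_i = 3.35 + 6.06*i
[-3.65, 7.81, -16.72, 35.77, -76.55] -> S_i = -3.65*(-2.14)^i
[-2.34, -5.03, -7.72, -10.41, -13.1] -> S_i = -2.34 + -2.69*i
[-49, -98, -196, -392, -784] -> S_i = -49*2^i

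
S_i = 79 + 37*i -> [79, 116, 153, 190, 227]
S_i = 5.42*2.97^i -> [5.42, 16.1, 47.81, 141.99, 421.72]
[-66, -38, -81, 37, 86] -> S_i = Random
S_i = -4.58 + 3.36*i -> [-4.58, -1.22, 2.14, 5.5, 8.86]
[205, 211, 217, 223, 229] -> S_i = 205 + 6*i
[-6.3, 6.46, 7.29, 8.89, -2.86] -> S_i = Random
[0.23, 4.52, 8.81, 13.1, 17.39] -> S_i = 0.23 + 4.29*i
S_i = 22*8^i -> [22, 176, 1408, 11264, 90112]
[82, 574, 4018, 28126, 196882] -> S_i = 82*7^i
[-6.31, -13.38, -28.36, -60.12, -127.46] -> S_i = -6.31*2.12^i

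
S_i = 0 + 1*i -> [0, 1, 2, 3, 4]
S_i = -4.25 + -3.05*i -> [-4.25, -7.3, -10.35, -13.4, -16.45]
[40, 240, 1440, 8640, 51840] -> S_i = 40*6^i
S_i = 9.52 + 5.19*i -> [9.52, 14.71, 19.9, 25.09, 30.28]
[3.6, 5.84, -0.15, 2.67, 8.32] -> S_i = Random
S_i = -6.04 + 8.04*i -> [-6.04, 2.0, 10.04, 18.08, 26.12]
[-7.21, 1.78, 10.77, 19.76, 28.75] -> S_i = -7.21 + 8.99*i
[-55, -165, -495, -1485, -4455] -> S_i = -55*3^i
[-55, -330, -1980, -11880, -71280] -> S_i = -55*6^i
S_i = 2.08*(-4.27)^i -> [2.08, -8.88, 37.92, -161.94, 691.47]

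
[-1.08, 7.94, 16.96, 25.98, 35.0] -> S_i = -1.08 + 9.02*i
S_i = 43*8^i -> [43, 344, 2752, 22016, 176128]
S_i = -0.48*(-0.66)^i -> [-0.48, 0.32, -0.21, 0.14, -0.09]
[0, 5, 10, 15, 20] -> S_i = 0 + 5*i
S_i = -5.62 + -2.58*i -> [-5.62, -8.2, -10.78, -13.36, -15.94]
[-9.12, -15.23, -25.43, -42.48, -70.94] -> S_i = -9.12*1.67^i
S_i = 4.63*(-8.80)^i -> [4.63, -40.74, 358.55, -3155.22, 27765.9]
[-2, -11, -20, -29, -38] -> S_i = -2 + -9*i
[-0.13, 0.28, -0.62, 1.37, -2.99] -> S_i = -0.13*(-2.19)^i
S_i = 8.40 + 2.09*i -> [8.4, 10.49, 12.58, 14.67, 16.76]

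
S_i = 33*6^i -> [33, 198, 1188, 7128, 42768]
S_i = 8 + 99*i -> [8, 107, 206, 305, 404]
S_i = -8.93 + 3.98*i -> [-8.93, -4.95, -0.97, 3.01, 6.99]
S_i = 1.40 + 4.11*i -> [1.4, 5.51, 9.62, 13.73, 17.84]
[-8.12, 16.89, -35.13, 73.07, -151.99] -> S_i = -8.12*(-2.08)^i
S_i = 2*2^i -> [2, 4, 8, 16, 32]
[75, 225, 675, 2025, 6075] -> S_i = 75*3^i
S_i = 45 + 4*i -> [45, 49, 53, 57, 61]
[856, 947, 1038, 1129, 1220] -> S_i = 856 + 91*i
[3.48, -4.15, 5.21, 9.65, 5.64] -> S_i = Random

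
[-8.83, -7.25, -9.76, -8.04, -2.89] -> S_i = Random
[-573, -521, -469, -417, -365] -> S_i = -573 + 52*i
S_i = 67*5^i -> [67, 335, 1675, 8375, 41875]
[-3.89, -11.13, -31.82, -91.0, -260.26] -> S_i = -3.89*2.86^i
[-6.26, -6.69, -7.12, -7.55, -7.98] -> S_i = -6.26 + -0.43*i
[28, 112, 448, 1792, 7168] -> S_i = 28*4^i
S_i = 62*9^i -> [62, 558, 5022, 45198, 406782]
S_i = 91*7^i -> [91, 637, 4459, 31213, 218491]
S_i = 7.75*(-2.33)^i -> [7.75, -18.06, 42.07, -98.03, 228.42]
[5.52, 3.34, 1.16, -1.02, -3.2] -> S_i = 5.52 + -2.18*i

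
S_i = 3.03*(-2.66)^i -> [3.03, -8.06, 21.44, -57.03, 151.69]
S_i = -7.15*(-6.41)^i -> [-7.15, 45.83, -293.78, 1883.13, -12070.86]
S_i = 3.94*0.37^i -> [3.94, 1.46, 0.54, 0.2, 0.07]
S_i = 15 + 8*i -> [15, 23, 31, 39, 47]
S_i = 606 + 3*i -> [606, 609, 612, 615, 618]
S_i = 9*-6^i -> [9, -54, 324, -1944, 11664]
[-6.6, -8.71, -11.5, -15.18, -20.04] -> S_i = -6.60*1.32^i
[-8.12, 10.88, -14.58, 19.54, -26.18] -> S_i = -8.12*(-1.34)^i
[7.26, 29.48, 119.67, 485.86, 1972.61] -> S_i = 7.26*4.06^i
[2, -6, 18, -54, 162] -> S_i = 2*-3^i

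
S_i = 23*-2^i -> [23, -46, 92, -184, 368]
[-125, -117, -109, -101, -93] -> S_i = -125 + 8*i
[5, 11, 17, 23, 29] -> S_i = 5 + 6*i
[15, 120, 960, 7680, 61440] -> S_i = 15*8^i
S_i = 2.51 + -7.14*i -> [2.51, -4.63, -11.77, -18.91, -26.05]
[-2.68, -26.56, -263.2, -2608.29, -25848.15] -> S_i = -2.68*9.91^i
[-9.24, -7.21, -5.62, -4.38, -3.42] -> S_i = -9.24*0.78^i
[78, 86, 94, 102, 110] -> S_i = 78 + 8*i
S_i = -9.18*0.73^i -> [-9.18, -6.7, -4.89, -3.57, -2.61]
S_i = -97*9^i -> [-97, -873, -7857, -70713, -636417]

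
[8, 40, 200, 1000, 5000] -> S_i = 8*5^i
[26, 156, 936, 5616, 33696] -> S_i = 26*6^i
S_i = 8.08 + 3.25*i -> [8.08, 11.33, 14.58, 17.83, 21.08]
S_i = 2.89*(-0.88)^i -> [2.89, -2.54, 2.24, -1.97, 1.73]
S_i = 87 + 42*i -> [87, 129, 171, 213, 255]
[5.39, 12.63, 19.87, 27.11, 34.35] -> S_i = 5.39 + 7.24*i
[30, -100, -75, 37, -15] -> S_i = Random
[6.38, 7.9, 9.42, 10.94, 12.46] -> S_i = 6.38 + 1.52*i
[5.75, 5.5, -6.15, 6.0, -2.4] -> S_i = Random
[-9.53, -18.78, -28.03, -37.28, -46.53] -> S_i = -9.53 + -9.25*i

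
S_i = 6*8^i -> [6, 48, 384, 3072, 24576]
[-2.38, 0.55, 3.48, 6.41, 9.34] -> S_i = -2.38 + 2.93*i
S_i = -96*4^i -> [-96, -384, -1536, -6144, -24576]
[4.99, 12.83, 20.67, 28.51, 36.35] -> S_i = 4.99 + 7.84*i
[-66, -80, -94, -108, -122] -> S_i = -66 + -14*i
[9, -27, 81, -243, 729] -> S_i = 9*-3^i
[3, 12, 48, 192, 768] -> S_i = 3*4^i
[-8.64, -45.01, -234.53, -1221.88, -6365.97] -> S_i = -8.64*5.21^i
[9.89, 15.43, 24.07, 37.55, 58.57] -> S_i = 9.89*1.56^i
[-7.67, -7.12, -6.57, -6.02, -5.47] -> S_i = -7.67 + 0.55*i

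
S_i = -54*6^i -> [-54, -324, -1944, -11664, -69984]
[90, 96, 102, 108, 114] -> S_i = 90 + 6*i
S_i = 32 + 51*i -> [32, 83, 134, 185, 236]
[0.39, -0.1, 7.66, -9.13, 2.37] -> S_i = Random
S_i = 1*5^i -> [1, 5, 25, 125, 625]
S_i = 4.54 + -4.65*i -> [4.54, -0.11, -4.76, -9.41, -14.06]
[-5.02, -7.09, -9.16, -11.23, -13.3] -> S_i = -5.02 + -2.07*i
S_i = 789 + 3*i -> [789, 792, 795, 798, 801]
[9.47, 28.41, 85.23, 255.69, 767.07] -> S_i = 9.47*3.00^i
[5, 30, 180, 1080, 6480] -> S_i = 5*6^i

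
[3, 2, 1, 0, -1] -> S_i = 3 + -1*i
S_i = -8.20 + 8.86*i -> [-8.2, 0.66, 9.52, 18.38, 27.24]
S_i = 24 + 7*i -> [24, 31, 38, 45, 52]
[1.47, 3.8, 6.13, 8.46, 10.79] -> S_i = 1.47 + 2.33*i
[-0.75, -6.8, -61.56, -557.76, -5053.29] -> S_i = -0.75*9.06^i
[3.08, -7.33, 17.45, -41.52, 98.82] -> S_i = 3.08*(-2.38)^i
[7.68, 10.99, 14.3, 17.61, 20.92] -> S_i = 7.68 + 3.31*i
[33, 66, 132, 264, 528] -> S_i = 33*2^i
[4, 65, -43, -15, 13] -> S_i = Random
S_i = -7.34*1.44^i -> [-7.34, -10.57, -15.22, -21.92, -31.56]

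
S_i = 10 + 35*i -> [10, 45, 80, 115, 150]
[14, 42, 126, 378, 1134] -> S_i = 14*3^i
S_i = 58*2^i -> [58, 116, 232, 464, 928]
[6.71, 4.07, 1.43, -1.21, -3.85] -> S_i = 6.71 + -2.64*i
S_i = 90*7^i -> [90, 630, 4410, 30870, 216090]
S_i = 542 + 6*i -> [542, 548, 554, 560, 566]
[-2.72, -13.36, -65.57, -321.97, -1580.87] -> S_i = -2.72*4.91^i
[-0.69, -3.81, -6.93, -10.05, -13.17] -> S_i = -0.69 + -3.12*i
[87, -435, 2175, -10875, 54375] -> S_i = 87*-5^i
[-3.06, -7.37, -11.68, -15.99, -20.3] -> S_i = -3.06 + -4.31*i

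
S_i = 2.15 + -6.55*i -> [2.15, -4.4, -10.95, -17.5, -24.05]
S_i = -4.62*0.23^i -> [-4.62, -1.06, -0.24, -0.06, -0.01]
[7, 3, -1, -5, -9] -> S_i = 7 + -4*i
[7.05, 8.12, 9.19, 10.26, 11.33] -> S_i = 7.05 + 1.07*i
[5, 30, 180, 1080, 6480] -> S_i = 5*6^i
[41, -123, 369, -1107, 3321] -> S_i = 41*-3^i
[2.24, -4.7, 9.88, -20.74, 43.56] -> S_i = 2.24*(-2.10)^i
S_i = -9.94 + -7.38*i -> [-9.94, -17.32, -24.7, -32.08, -39.46]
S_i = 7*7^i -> [7, 49, 343, 2401, 16807]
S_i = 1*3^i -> [1, 3, 9, 27, 81]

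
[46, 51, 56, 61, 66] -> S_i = 46 + 5*i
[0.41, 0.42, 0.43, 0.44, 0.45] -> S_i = 0.41 + 0.01*i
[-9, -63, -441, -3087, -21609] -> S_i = -9*7^i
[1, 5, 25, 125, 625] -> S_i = 1*5^i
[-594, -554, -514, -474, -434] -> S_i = -594 + 40*i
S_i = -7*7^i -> [-7, -49, -343, -2401, -16807]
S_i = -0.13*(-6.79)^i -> [-0.13, 0.88, -5.99, 40.7, -276.33]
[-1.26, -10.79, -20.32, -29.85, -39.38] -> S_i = -1.26 + -9.53*i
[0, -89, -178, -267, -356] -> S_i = 0 + -89*i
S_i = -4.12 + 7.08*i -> [-4.12, 2.96, 10.04, 17.12, 24.2]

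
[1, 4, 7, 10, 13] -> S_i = 1 + 3*i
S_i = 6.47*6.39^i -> [6.47, 41.34, 264.18, 1688.13, 10787.17]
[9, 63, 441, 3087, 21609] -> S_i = 9*7^i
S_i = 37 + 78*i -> [37, 115, 193, 271, 349]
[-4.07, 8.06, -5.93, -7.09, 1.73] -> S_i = Random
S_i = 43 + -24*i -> [43, 19, -5, -29, -53]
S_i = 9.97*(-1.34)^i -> [9.97, -13.36, 17.9, -23.99, 32.15]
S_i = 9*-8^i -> [9, -72, 576, -4608, 36864]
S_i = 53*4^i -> [53, 212, 848, 3392, 13568]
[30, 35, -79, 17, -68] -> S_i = Random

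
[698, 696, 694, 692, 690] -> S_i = 698 + -2*i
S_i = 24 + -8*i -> [24, 16, 8, 0, -8]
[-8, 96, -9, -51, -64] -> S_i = Random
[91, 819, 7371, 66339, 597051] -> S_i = 91*9^i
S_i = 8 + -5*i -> [8, 3, -2, -7, -12]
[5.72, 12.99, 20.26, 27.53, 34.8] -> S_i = 5.72 + 7.27*i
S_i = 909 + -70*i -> [909, 839, 769, 699, 629]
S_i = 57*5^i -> [57, 285, 1425, 7125, 35625]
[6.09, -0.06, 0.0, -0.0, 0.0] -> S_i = 6.09*(-0.01)^i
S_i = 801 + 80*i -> [801, 881, 961, 1041, 1121]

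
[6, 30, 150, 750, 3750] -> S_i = 6*5^i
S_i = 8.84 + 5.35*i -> [8.84, 14.19, 19.54, 24.89, 30.24]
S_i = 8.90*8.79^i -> [8.9, 78.23, 687.65, 6044.45, 53130.7]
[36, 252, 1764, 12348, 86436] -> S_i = 36*7^i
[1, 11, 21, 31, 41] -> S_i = 1 + 10*i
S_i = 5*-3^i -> [5, -15, 45, -135, 405]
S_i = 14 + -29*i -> [14, -15, -44, -73, -102]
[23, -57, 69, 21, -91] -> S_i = Random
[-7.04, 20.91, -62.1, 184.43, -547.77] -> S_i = -7.04*(-2.97)^i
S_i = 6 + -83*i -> [6, -77, -160, -243, -326]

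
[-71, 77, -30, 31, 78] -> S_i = Random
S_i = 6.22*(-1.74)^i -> [6.22, -10.82, 18.83, -32.77, 57.01]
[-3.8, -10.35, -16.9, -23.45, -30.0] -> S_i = -3.80 + -6.55*i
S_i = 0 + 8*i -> [0, 8, 16, 24, 32]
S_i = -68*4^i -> [-68, -272, -1088, -4352, -17408]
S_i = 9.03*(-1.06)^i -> [9.03, -9.57, 10.15, -10.75, 11.4]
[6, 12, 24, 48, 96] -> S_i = 6*2^i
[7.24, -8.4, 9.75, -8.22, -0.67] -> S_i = Random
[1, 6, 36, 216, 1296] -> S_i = 1*6^i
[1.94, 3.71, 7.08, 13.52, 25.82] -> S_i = 1.94*1.91^i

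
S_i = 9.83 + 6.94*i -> [9.83, 16.77, 23.71, 30.65, 37.59]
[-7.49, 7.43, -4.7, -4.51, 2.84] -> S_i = Random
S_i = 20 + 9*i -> [20, 29, 38, 47, 56]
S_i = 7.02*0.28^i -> [7.02, 1.97, 0.55, 0.15, 0.04]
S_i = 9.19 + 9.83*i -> [9.19, 19.02, 28.85, 38.68, 48.51]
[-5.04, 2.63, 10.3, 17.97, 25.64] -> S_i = -5.04 + 7.67*i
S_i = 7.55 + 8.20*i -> [7.55, 15.75, 23.95, 32.15, 40.35]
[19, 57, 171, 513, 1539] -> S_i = 19*3^i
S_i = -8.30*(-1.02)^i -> [-8.3, 8.47, -8.64, 8.81, -8.98]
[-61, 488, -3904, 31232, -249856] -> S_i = -61*-8^i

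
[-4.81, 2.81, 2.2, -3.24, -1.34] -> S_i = Random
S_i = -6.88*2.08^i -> [-6.88, -14.31, -29.77, -61.91, -128.78]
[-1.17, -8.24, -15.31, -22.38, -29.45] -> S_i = -1.17 + -7.07*i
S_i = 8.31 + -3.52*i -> [8.31, 4.79, 1.27, -2.25, -5.77]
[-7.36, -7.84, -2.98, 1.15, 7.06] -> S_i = Random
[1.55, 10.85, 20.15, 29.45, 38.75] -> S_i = 1.55 + 9.30*i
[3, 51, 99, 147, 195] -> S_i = 3 + 48*i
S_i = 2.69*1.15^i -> [2.69, 3.09, 3.56, 4.09, 4.7]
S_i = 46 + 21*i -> [46, 67, 88, 109, 130]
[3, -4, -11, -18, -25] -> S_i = 3 + -7*i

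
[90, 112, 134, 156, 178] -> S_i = 90 + 22*i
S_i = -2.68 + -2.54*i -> [-2.68, -5.22, -7.76, -10.3, -12.84]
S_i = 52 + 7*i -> [52, 59, 66, 73, 80]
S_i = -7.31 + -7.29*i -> [-7.31, -14.6, -21.89, -29.18, -36.47]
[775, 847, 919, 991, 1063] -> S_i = 775 + 72*i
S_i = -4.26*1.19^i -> [-4.26, -5.07, -6.03, -7.18, -8.54]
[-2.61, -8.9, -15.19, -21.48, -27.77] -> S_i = -2.61 + -6.29*i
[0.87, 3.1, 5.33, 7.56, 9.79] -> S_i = 0.87 + 2.23*i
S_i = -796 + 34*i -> [-796, -762, -728, -694, -660]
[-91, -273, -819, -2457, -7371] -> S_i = -91*3^i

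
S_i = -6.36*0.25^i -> [-6.36, -1.59, -0.4, -0.1, -0.02]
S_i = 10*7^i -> [10, 70, 490, 3430, 24010]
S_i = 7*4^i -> [7, 28, 112, 448, 1792]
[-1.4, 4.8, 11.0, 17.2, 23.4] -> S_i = -1.40 + 6.20*i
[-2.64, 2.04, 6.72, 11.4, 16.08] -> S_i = -2.64 + 4.68*i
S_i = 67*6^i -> [67, 402, 2412, 14472, 86832]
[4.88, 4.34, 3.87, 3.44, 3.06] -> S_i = 4.88*0.89^i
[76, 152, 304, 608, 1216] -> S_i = 76*2^i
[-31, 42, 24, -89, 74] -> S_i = Random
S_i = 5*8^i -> [5, 40, 320, 2560, 20480]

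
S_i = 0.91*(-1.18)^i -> [0.91, -1.07, 1.27, -1.5, 1.76]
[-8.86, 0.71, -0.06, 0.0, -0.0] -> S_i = -8.86*(-0.08)^i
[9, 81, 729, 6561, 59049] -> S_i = 9*9^i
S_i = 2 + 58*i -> [2, 60, 118, 176, 234]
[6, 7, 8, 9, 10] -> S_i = 6 + 1*i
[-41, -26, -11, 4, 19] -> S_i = -41 + 15*i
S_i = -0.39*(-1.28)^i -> [-0.39, 0.5, -0.64, 0.82, -1.05]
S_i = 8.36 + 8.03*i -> [8.36, 16.39, 24.42, 32.45, 40.48]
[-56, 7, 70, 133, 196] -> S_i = -56 + 63*i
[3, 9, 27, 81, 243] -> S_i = 3*3^i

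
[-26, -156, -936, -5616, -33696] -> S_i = -26*6^i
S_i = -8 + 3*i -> [-8, -5, -2, 1, 4]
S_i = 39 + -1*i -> [39, 38, 37, 36, 35]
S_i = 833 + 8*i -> [833, 841, 849, 857, 865]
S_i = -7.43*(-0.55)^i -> [-7.43, 4.09, -2.25, 1.24, -0.68]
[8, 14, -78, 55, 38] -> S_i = Random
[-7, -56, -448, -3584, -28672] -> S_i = -7*8^i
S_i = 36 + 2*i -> [36, 38, 40, 42, 44]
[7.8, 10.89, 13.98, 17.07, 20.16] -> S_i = 7.80 + 3.09*i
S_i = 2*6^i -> [2, 12, 72, 432, 2592]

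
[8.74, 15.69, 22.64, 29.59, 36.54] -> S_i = 8.74 + 6.95*i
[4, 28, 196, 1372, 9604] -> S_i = 4*7^i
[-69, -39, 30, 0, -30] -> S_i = Random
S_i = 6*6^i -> [6, 36, 216, 1296, 7776]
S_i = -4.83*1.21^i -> [-4.83, -5.84, -7.07, -8.56, -10.35]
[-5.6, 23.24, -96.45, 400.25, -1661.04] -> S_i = -5.60*(-4.15)^i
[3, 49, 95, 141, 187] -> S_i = 3 + 46*i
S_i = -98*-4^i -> [-98, 392, -1568, 6272, -25088]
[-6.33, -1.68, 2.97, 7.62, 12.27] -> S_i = -6.33 + 4.65*i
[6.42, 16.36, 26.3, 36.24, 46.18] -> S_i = 6.42 + 9.94*i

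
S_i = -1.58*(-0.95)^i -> [-1.58, 1.5, -1.43, 1.35, -1.29]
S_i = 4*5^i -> [4, 20, 100, 500, 2500]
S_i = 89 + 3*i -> [89, 92, 95, 98, 101]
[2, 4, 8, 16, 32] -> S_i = 2*2^i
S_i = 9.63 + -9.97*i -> [9.63, -0.34, -10.31, -20.28, -30.25]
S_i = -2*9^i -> [-2, -18, -162, -1458, -13122]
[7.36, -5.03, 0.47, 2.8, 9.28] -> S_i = Random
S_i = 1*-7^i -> [1, -7, 49, -343, 2401]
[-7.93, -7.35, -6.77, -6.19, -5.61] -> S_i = -7.93 + 0.58*i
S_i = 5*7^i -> [5, 35, 245, 1715, 12005]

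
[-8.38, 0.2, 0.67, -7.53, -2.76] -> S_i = Random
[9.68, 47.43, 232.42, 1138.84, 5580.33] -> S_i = 9.68*4.90^i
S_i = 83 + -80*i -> [83, 3, -77, -157, -237]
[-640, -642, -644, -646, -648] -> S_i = -640 + -2*i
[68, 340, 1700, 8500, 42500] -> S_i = 68*5^i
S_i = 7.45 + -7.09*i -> [7.45, 0.36, -6.73, -13.82, -20.91]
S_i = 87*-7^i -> [87, -609, 4263, -29841, 208887]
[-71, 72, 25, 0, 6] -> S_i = Random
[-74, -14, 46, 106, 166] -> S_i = -74 + 60*i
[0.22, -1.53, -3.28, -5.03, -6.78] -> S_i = 0.22 + -1.75*i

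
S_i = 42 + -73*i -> [42, -31, -104, -177, -250]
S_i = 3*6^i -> [3, 18, 108, 648, 3888]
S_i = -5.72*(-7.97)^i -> [-5.72, 45.59, -363.34, 2895.82, -23079.66]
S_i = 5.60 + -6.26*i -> [5.6, -0.66, -6.92, -13.18, -19.44]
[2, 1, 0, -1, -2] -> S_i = 2 + -1*i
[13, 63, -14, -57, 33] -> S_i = Random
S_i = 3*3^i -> [3, 9, 27, 81, 243]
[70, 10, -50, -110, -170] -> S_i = 70 + -60*i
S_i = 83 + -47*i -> [83, 36, -11, -58, -105]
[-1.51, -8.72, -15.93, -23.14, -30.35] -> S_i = -1.51 + -7.21*i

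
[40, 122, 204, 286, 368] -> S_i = 40 + 82*i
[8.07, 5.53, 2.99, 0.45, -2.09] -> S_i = 8.07 + -2.54*i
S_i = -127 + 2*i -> [-127, -125, -123, -121, -119]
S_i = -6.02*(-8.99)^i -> [-6.02, 54.12, -486.54, 4373.97, -39321.97]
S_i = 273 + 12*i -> [273, 285, 297, 309, 321]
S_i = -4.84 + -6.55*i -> [-4.84, -11.39, -17.94, -24.49, -31.04]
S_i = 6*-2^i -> [6, -12, 24, -48, 96]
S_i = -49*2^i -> [-49, -98, -196, -392, -784]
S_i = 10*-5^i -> [10, -50, 250, -1250, 6250]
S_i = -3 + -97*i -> [-3, -100, -197, -294, -391]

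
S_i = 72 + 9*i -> [72, 81, 90, 99, 108]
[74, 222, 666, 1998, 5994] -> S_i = 74*3^i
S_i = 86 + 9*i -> [86, 95, 104, 113, 122]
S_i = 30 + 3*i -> [30, 33, 36, 39, 42]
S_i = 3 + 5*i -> [3, 8, 13, 18, 23]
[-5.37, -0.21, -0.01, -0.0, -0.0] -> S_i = -5.37*0.04^i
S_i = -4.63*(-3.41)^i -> [-4.63, 15.79, -53.84, 183.59, -626.03]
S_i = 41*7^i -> [41, 287, 2009, 14063, 98441]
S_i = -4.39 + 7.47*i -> [-4.39, 3.08, 10.55, 18.02, 25.49]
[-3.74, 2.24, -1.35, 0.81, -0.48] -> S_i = -3.74*(-0.60)^i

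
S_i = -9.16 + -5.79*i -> [-9.16, -14.95, -20.74, -26.53, -32.32]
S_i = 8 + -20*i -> [8, -12, -32, -52, -72]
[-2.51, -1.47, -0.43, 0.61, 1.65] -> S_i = -2.51 + 1.04*i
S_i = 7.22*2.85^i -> [7.22, 20.58, 58.64, 167.14, 476.34]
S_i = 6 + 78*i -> [6, 84, 162, 240, 318]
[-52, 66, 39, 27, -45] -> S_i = Random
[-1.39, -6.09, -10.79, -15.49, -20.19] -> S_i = -1.39 + -4.70*i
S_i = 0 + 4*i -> [0, 4, 8, 12, 16]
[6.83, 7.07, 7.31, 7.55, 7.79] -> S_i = 6.83 + 0.24*i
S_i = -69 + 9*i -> [-69, -60, -51, -42, -33]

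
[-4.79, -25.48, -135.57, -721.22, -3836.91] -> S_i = -4.79*5.32^i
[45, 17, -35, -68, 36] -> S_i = Random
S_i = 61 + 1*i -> [61, 62, 63, 64, 65]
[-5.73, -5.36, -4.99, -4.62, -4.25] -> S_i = -5.73 + 0.37*i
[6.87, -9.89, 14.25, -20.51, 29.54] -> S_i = 6.87*(-1.44)^i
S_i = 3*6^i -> [3, 18, 108, 648, 3888]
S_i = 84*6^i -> [84, 504, 3024, 18144, 108864]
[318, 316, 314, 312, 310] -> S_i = 318 + -2*i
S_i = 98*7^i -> [98, 686, 4802, 33614, 235298]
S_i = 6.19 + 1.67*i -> [6.19, 7.86, 9.53, 11.2, 12.87]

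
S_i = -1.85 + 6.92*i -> [-1.85, 5.07, 11.99, 18.91, 25.83]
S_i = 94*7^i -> [94, 658, 4606, 32242, 225694]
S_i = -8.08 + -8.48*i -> [-8.08, -16.56, -25.04, -33.52, -42.0]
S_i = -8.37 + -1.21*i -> [-8.37, -9.58, -10.79, -12.0, -13.21]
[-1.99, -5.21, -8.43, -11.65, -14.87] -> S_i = -1.99 + -3.22*i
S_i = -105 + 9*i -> [-105, -96, -87, -78, -69]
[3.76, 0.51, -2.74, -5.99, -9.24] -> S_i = 3.76 + -3.25*i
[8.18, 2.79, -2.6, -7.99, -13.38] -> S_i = 8.18 + -5.39*i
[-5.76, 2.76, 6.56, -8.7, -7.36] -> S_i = Random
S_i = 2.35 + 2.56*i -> [2.35, 4.91, 7.47, 10.03, 12.59]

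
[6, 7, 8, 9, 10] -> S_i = 6 + 1*i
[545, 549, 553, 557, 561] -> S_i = 545 + 4*i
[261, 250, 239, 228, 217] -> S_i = 261 + -11*i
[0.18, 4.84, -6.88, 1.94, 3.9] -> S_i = Random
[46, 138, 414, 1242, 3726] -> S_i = 46*3^i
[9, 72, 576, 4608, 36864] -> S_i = 9*8^i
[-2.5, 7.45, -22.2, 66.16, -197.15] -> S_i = -2.50*(-2.98)^i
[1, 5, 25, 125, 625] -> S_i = 1*5^i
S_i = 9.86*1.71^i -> [9.86, 16.86, 28.83, 49.3, 84.31]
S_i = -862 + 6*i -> [-862, -856, -850, -844, -838]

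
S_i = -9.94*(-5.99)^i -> [-9.94, 59.54, -356.65, 2136.32, -12796.57]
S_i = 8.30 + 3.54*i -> [8.3, 11.84, 15.38, 18.92, 22.46]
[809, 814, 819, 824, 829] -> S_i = 809 + 5*i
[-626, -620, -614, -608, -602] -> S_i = -626 + 6*i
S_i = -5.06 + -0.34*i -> [-5.06, -5.4, -5.74, -6.08, -6.42]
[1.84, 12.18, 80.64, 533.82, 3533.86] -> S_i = 1.84*6.62^i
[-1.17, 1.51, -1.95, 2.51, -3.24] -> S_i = -1.17*(-1.29)^i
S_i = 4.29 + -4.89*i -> [4.29, -0.6, -5.49, -10.38, -15.27]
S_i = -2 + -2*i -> [-2, -4, -6, -8, -10]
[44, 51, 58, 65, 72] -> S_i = 44 + 7*i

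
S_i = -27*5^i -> [-27, -135, -675, -3375, -16875]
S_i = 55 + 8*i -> [55, 63, 71, 79, 87]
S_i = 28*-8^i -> [28, -224, 1792, -14336, 114688]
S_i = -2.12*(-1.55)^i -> [-2.12, 3.29, -5.09, 7.89, -12.24]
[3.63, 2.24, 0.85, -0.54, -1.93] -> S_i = 3.63 + -1.39*i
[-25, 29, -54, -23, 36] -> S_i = Random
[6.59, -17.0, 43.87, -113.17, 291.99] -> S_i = 6.59*(-2.58)^i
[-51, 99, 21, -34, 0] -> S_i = Random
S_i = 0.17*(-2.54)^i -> [0.17, -0.43, 1.1, -2.79, 7.08]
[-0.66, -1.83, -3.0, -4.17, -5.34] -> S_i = -0.66 + -1.17*i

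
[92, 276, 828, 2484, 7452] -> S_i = 92*3^i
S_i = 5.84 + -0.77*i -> [5.84, 5.07, 4.3, 3.53, 2.76]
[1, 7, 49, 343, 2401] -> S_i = 1*7^i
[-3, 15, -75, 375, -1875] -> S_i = -3*-5^i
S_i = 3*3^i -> [3, 9, 27, 81, 243]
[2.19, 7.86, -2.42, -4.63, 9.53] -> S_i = Random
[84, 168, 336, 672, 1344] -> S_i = 84*2^i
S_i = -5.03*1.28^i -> [-5.03, -6.44, -8.24, -10.55, -13.5]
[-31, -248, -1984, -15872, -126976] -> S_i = -31*8^i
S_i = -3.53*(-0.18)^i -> [-3.53, 0.64, -0.11, 0.02, -0.0]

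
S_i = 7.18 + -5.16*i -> [7.18, 2.02, -3.14, -8.3, -13.46]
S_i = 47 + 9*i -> [47, 56, 65, 74, 83]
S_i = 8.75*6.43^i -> [8.75, 56.26, 361.77, 2326.17, 14957.26]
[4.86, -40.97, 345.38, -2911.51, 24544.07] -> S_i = 4.86*(-8.43)^i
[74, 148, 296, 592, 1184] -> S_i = 74*2^i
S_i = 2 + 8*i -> [2, 10, 18, 26, 34]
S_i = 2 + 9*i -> [2, 11, 20, 29, 38]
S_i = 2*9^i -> [2, 18, 162, 1458, 13122]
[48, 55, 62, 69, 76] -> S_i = 48 + 7*i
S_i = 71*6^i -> [71, 426, 2556, 15336, 92016]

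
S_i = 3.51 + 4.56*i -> [3.51, 8.07, 12.63, 17.19, 21.75]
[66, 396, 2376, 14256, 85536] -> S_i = 66*6^i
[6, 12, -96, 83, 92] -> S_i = Random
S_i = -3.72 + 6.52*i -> [-3.72, 2.8, 9.32, 15.84, 22.36]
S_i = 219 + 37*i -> [219, 256, 293, 330, 367]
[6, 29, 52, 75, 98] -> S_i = 6 + 23*i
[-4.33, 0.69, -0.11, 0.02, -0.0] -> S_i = -4.33*(-0.16)^i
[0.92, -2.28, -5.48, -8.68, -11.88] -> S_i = 0.92 + -3.20*i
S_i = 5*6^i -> [5, 30, 180, 1080, 6480]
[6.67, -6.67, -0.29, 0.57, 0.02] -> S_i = Random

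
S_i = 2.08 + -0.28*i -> [2.08, 1.8, 1.52, 1.24, 0.96]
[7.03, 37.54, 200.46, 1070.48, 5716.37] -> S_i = 7.03*5.34^i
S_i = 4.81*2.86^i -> [4.81, 13.76, 39.34, 112.52, 321.82]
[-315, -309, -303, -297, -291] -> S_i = -315 + 6*i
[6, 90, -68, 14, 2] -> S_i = Random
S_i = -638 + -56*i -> [-638, -694, -750, -806, -862]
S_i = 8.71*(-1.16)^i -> [8.71, -10.1, 11.72, -13.6, 15.77]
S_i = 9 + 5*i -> [9, 14, 19, 24, 29]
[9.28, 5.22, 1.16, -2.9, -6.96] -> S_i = 9.28 + -4.06*i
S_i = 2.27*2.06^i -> [2.27, 4.68, 9.63, 19.84, 40.88]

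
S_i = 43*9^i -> [43, 387, 3483, 31347, 282123]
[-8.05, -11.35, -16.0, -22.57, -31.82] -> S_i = -8.05*1.41^i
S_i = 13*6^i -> [13, 78, 468, 2808, 16848]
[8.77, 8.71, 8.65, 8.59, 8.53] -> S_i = 8.77 + -0.06*i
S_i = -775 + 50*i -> [-775, -725, -675, -625, -575]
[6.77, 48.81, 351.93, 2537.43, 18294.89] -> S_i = 6.77*7.21^i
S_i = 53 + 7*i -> [53, 60, 67, 74, 81]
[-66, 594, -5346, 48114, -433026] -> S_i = -66*-9^i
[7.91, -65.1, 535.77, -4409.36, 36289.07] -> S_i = 7.91*(-8.23)^i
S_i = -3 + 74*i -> [-3, 71, 145, 219, 293]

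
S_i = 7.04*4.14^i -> [7.04, 29.15, 120.66, 499.54, 2068.11]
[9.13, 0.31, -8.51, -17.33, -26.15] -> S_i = 9.13 + -8.82*i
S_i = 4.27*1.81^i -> [4.27, 7.73, 13.99, 25.32, 45.83]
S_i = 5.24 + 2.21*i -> [5.24, 7.45, 9.66, 11.87, 14.08]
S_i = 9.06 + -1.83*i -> [9.06, 7.23, 5.4, 3.57, 1.74]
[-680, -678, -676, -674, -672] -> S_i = -680 + 2*i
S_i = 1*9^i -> [1, 9, 81, 729, 6561]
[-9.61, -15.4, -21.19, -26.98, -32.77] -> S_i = -9.61 + -5.79*i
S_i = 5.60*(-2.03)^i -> [5.6, -11.37, 23.08, -46.85, 95.1]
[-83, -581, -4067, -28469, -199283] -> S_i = -83*7^i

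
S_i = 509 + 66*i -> [509, 575, 641, 707, 773]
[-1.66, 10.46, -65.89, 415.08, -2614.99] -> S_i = -1.66*(-6.30)^i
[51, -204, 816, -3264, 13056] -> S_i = 51*-4^i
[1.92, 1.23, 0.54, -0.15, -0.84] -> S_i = 1.92 + -0.69*i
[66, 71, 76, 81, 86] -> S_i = 66 + 5*i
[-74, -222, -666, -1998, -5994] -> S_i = -74*3^i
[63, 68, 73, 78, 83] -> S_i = 63 + 5*i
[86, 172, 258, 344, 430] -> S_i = 86 + 86*i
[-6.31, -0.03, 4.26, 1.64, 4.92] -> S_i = Random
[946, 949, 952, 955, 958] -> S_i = 946 + 3*i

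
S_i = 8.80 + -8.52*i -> [8.8, 0.28, -8.24, -16.76, -25.28]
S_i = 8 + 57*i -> [8, 65, 122, 179, 236]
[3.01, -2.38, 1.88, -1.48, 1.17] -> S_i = 3.01*(-0.79)^i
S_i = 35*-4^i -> [35, -140, 560, -2240, 8960]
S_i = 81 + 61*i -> [81, 142, 203, 264, 325]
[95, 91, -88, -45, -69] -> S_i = Random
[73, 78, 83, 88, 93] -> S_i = 73 + 5*i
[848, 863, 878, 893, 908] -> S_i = 848 + 15*i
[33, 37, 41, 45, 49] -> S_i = 33 + 4*i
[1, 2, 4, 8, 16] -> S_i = 1*2^i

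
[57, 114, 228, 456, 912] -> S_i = 57*2^i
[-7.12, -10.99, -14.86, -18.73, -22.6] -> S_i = -7.12 + -3.87*i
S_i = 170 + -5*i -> [170, 165, 160, 155, 150]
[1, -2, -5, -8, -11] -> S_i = 1 + -3*i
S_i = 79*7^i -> [79, 553, 3871, 27097, 189679]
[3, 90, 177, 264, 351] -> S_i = 3 + 87*i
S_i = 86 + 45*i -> [86, 131, 176, 221, 266]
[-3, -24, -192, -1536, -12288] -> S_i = -3*8^i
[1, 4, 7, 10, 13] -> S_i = 1 + 3*i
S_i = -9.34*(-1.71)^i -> [-9.34, 15.97, -27.31, 46.7, -79.86]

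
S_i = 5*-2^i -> [5, -10, 20, -40, 80]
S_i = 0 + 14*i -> [0, 14, 28, 42, 56]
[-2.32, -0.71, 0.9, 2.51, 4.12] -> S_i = -2.32 + 1.61*i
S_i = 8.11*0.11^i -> [8.11, 0.89, 0.1, 0.01, 0.0]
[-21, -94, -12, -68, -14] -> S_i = Random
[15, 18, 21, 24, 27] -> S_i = 15 + 3*i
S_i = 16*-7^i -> [16, -112, 784, -5488, 38416]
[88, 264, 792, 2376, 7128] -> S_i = 88*3^i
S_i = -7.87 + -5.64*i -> [-7.87, -13.51, -19.15, -24.79, -30.43]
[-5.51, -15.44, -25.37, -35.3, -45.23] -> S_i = -5.51 + -9.93*i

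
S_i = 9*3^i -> [9, 27, 81, 243, 729]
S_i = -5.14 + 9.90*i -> [-5.14, 4.76, 14.66, 24.56, 34.46]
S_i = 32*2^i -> [32, 64, 128, 256, 512]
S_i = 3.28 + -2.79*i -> [3.28, 0.49, -2.3, -5.09, -7.88]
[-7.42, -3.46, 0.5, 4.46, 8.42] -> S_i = -7.42 + 3.96*i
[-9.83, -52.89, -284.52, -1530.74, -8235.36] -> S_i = -9.83*5.38^i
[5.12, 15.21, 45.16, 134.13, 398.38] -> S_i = 5.12*2.97^i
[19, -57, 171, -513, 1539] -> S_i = 19*-3^i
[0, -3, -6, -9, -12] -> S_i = 0 + -3*i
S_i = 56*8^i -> [56, 448, 3584, 28672, 229376]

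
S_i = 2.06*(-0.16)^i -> [2.06, -0.33, 0.05, -0.01, 0.0]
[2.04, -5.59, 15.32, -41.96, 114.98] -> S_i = 2.04*(-2.74)^i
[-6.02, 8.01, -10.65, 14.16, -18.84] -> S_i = -6.02*(-1.33)^i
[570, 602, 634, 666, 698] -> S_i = 570 + 32*i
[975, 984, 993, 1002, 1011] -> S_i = 975 + 9*i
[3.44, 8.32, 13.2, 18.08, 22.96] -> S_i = 3.44 + 4.88*i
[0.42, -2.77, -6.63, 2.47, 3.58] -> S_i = Random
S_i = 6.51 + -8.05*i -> [6.51, -1.54, -9.59, -17.64, -25.69]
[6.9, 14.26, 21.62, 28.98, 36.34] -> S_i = 6.90 + 7.36*i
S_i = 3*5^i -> [3, 15, 75, 375, 1875]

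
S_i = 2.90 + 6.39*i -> [2.9, 9.29, 15.68, 22.07, 28.46]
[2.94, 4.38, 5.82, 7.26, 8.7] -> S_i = 2.94 + 1.44*i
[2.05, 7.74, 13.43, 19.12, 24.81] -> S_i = 2.05 + 5.69*i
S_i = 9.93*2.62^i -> [9.93, 26.02, 68.16, 178.59, 467.9]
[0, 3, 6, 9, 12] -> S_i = 0 + 3*i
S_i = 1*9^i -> [1, 9, 81, 729, 6561]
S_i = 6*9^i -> [6, 54, 486, 4374, 39366]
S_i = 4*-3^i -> [4, -12, 36, -108, 324]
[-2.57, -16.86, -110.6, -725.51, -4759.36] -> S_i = -2.57*6.56^i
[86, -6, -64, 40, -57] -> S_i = Random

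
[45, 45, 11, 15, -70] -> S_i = Random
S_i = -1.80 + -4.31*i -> [-1.8, -6.11, -10.42, -14.73, -19.04]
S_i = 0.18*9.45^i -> [0.18, 1.7, 16.07, 151.9, 1435.49]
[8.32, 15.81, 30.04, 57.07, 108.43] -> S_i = 8.32*1.90^i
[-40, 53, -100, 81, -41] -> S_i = Random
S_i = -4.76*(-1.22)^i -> [-4.76, 5.81, -7.08, 8.64, -10.54]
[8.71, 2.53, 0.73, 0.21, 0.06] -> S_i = 8.71*0.29^i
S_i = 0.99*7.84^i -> [0.99, 7.76, 60.85, 477.07, 3740.24]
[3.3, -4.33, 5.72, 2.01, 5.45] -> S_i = Random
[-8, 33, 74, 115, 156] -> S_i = -8 + 41*i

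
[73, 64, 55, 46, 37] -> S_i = 73 + -9*i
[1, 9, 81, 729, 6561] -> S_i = 1*9^i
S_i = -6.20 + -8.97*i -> [-6.2, -15.17, -24.14, -33.11, -42.08]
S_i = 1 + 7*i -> [1, 8, 15, 22, 29]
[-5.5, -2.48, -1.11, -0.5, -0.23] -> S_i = -5.50*0.45^i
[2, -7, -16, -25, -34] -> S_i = 2 + -9*i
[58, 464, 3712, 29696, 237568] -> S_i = 58*8^i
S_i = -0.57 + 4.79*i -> [-0.57, 4.22, 9.01, 13.8, 18.59]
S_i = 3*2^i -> [3, 6, 12, 24, 48]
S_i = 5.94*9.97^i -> [5.94, 59.22, 590.44, 5886.7, 58690.4]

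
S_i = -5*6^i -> [-5, -30, -180, -1080, -6480]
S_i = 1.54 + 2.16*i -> [1.54, 3.7, 5.86, 8.02, 10.18]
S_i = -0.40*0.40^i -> [-0.4, -0.16, -0.06, -0.03, -0.01]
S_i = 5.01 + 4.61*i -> [5.01, 9.62, 14.23, 18.84, 23.45]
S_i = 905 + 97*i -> [905, 1002, 1099, 1196, 1293]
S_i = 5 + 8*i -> [5, 13, 21, 29, 37]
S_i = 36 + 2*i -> [36, 38, 40, 42, 44]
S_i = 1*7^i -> [1, 7, 49, 343, 2401]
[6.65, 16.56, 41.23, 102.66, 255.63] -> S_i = 6.65*2.49^i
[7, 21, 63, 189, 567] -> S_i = 7*3^i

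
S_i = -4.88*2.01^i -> [-4.88, -9.81, -19.72, -39.63, -79.65]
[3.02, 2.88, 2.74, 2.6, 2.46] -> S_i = 3.02 + -0.14*i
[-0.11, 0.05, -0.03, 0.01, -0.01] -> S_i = -0.11*(-0.48)^i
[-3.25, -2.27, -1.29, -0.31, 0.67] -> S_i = -3.25 + 0.98*i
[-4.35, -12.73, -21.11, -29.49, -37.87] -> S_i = -4.35 + -8.38*i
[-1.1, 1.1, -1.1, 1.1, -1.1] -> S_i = -1.10*(-1.00)^i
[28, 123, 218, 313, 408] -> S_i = 28 + 95*i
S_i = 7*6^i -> [7, 42, 252, 1512, 9072]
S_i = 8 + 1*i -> [8, 9, 10, 11, 12]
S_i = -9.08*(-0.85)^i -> [-9.08, 7.72, -6.56, 5.58, -4.74]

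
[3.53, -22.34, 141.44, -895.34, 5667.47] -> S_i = 3.53*(-6.33)^i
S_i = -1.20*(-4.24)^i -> [-1.2, 5.09, -21.57, 91.47, -387.83]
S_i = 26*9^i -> [26, 234, 2106, 18954, 170586]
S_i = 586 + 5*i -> [586, 591, 596, 601, 606]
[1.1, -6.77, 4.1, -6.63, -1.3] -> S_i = Random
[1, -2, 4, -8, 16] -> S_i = 1*-2^i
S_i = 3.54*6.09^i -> [3.54, 21.56, 131.29, 799.57, 4869.37]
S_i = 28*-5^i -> [28, -140, 700, -3500, 17500]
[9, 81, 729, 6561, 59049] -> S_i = 9*9^i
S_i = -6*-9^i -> [-6, 54, -486, 4374, -39366]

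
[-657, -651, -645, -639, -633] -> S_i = -657 + 6*i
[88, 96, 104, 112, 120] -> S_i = 88 + 8*i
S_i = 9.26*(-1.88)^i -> [9.26, -17.41, 32.73, -61.53, 115.68]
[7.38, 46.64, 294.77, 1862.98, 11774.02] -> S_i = 7.38*6.32^i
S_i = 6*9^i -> [6, 54, 486, 4374, 39366]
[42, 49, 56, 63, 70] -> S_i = 42 + 7*i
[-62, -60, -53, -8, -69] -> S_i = Random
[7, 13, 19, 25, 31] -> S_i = 7 + 6*i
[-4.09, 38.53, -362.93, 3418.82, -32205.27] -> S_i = -4.09*(-9.42)^i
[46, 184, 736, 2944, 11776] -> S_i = 46*4^i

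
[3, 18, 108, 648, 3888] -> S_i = 3*6^i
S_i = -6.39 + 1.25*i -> [-6.39, -5.14, -3.89, -2.64, -1.39]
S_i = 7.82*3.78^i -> [7.82, 29.56, 111.74, 422.36, 1596.52]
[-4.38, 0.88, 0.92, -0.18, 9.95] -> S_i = Random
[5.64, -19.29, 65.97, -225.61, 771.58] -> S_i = 5.64*(-3.42)^i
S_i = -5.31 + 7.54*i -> [-5.31, 2.23, 9.77, 17.31, 24.85]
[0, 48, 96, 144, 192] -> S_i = 0 + 48*i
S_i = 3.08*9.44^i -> [3.08, 29.08, 274.47, 2591.0, 24459.0]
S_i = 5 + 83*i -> [5, 88, 171, 254, 337]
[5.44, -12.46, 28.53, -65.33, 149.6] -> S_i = 5.44*(-2.29)^i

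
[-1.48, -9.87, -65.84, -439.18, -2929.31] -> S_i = -1.48*6.67^i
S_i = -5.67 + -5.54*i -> [-5.67, -11.21, -16.75, -22.29, -27.83]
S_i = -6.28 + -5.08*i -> [-6.28, -11.36, -16.44, -21.52, -26.6]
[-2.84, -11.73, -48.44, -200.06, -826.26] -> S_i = -2.84*4.13^i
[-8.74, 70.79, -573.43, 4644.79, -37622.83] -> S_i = -8.74*(-8.10)^i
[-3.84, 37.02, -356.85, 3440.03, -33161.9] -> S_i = -3.84*(-9.64)^i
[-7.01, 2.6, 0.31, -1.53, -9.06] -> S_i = Random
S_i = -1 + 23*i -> [-1, 22, 45, 68, 91]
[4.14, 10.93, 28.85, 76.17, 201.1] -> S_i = 4.14*2.64^i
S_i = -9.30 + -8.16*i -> [-9.3, -17.46, -25.62, -33.78, -41.94]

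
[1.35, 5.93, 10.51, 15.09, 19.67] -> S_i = 1.35 + 4.58*i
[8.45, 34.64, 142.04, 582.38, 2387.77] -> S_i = 8.45*4.10^i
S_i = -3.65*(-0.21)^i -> [-3.65, 0.77, -0.16, 0.03, -0.01]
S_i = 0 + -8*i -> [0, -8, -16, -24, -32]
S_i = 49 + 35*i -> [49, 84, 119, 154, 189]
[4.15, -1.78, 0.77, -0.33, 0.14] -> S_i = 4.15*(-0.43)^i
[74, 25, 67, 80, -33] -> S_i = Random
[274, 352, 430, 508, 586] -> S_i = 274 + 78*i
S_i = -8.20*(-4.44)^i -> [-8.2, 36.41, -161.65, 717.73, -3186.73]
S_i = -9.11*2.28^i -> [-9.11, -20.77, -47.36, -107.97, -246.18]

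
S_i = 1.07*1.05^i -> [1.07, 1.12, 1.18, 1.24, 1.3]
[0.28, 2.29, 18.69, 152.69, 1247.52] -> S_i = 0.28*8.17^i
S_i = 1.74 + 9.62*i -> [1.74, 11.36, 20.98, 30.6, 40.22]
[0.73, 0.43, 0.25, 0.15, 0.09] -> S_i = 0.73*0.59^i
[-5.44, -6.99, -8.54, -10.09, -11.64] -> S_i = -5.44 + -1.55*i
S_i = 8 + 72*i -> [8, 80, 152, 224, 296]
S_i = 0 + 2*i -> [0, 2, 4, 6, 8]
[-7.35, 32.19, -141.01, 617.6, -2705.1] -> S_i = -7.35*(-4.38)^i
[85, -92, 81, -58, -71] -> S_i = Random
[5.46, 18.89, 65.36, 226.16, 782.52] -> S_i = 5.46*3.46^i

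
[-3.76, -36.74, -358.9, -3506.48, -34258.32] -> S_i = -3.76*9.77^i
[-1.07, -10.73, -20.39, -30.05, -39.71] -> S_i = -1.07 + -9.66*i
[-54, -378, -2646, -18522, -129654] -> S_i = -54*7^i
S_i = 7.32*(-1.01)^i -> [7.32, -7.39, 7.47, -7.54, 7.62]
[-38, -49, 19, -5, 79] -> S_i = Random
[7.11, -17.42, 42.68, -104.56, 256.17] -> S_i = 7.11*(-2.45)^i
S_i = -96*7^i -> [-96, -672, -4704, -32928, -230496]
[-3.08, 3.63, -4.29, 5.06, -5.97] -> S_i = -3.08*(-1.18)^i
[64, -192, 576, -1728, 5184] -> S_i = 64*-3^i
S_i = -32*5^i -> [-32, -160, -800, -4000, -20000]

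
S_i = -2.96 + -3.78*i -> [-2.96, -6.74, -10.52, -14.3, -18.08]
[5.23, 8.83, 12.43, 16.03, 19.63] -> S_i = 5.23 + 3.60*i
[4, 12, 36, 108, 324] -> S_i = 4*3^i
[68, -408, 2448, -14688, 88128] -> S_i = 68*-6^i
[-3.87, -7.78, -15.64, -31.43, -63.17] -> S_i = -3.87*2.01^i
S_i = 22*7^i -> [22, 154, 1078, 7546, 52822]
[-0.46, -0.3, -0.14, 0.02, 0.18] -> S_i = -0.46 + 0.16*i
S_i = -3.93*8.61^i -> [-3.93, -33.84, -291.34, -2508.43, -21597.58]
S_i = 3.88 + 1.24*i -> [3.88, 5.12, 6.36, 7.6, 8.84]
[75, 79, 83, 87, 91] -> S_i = 75 + 4*i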